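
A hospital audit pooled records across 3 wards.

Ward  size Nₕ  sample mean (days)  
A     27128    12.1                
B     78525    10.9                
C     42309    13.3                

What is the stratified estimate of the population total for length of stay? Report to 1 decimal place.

1746881.0

Estimate total by summing Nₕ·x̄ₕ over strata.
27128·12.1 + 78525·10.9 + 42309·13.3 = 328248.8 + 855922.5 + 562709.7 = 1746881.0.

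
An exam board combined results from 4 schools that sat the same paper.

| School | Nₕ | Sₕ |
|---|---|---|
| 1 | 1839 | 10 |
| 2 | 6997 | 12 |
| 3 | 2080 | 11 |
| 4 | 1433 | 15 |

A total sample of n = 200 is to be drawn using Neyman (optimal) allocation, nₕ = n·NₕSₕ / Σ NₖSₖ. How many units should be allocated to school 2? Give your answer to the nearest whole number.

Σ NₕSₕ = 1839·10 + 6997·12 + 2080·11 + 1433·15 = 146729.
Share for 2: 83964/146729 = 0.57224.
n_2 = 200 × 0.57224 = 114.448... → 114.

114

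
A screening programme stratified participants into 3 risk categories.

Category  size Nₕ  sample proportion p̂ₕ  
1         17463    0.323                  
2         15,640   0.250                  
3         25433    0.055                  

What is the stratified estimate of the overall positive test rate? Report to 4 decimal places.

0.1871

Wₕ = Nₕ/N with N = 58536: 0.2983, 0.2672, 0.4345.
p̂_st = 0.2983·0.323 + 0.2672·0.250 + 0.4345·0.055 ≈ 0.187054... → 0.1871.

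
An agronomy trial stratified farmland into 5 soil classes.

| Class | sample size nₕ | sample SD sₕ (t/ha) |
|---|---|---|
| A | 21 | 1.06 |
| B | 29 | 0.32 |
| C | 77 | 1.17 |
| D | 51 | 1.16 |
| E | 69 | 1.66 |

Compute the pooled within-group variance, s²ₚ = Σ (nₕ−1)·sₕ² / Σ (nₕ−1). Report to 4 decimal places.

1.5869

Degrees of freedom: 20 + 28 + 76 + 50 + 68 = 242.
Σ(nₕ−1)sₕ² = 20·1.1236 + 28·0.1024 + 76·1.3689 + 50·1.3456 + 68·2.7556 = 384.0364.
s²ₚ = 384.0364 / 242 = 1.586927... → 1.5869.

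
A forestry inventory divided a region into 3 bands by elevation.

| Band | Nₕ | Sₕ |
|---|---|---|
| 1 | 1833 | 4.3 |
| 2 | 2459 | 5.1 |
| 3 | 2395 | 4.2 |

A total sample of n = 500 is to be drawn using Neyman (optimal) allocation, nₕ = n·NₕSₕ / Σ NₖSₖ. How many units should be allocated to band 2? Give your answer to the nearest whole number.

206

Σ NₕSₕ = 1833·4.3 + 2459·5.1 + 2395·4.2 = 30481.8.
Share for 2: 12540.9/30481.8 = 0.41142.
n_2 = 500 × 0.41142 = 205.711... → 206.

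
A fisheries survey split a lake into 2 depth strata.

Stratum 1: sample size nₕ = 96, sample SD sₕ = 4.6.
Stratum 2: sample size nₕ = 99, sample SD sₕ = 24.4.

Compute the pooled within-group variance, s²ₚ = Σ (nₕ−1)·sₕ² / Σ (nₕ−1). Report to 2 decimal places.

Degrees of freedom: 95 + 98 = 193.
Σ(nₕ−1)sₕ² = 95·21.16 + 98·595.36 = 60355.48.
s²ₚ = 60355.48 / 193 = 312.7227... → 312.72.

312.72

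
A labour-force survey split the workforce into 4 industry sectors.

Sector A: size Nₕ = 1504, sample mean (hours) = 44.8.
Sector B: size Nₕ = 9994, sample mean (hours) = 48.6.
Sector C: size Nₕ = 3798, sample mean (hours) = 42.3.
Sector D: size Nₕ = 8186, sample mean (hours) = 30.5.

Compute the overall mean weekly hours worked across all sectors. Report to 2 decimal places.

N = 23482; weights Wₕ = Nₕ/N = (0.0640, 0.4256, 0.1617, 0.3486).
x̄_st = Σ Wₕ·x̄ₕ = 0.0640·44.8 + 0.4256·48.6 + 0.1617·42.3 + 0.3486·30.5 ≈ 41.0279...
→ 41.03.

41.03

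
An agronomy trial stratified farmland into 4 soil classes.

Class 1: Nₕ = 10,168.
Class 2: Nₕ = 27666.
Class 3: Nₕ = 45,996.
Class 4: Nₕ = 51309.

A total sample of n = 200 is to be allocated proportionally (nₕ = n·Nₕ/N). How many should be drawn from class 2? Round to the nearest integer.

N = 10168 + 27666 + 45996 + 51309 = 135139.
n_2 = 200·27666/135139 = 40.945... → 41.

41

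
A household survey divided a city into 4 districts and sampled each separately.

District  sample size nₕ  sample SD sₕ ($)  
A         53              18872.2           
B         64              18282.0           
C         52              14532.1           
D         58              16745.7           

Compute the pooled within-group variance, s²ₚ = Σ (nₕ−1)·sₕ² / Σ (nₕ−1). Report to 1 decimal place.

297448581.5

A: (53−1)·18872.2² = 52·356159932.84 = 18520316507.68
B: (64−1)·18282.0² = 63·334231524 = 21056586012
C: (52−1)·14532.1² = 51·211181930.41 = 10770278450.91
D: (58−1)·16745.7² = 57·280418468.49 = 15983852703.93
Numerator = 66331033674.52; denominator = Σ(nₕ−1) = 223.
s²ₚ = 66331033674.52/223 = 297448581.500... → 297448581.5.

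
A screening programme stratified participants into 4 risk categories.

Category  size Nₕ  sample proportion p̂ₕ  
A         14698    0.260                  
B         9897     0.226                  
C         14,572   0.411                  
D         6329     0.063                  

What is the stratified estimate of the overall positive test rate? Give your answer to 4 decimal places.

0.2736

N = 14698 + 9897 + 14572 + 6329 = 45496.
Overall proportion = Σ (Nₕ/N)·p̂ₕ.
Σ Nₕp̂ₕ = 3821.48 + 2236.722 + 5989.092 + 398.727 = 12446.021.
12446.021 / 45496 = 0.273563... → 0.2736.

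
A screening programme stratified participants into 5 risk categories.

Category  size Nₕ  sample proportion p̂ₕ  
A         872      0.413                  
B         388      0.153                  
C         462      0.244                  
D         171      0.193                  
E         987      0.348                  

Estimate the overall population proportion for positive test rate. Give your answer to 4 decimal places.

N = 872 + 388 + 462 + 171 + 987 = 2880.
Overall proportion = Σ (Nₕ/N)·p̂ₕ.
Σ Nₕp̂ₕ = 360.136 + 59.364 + 112.728 + 33.003 + 343.476 = 908.707.
908.707 / 2880 = 0.315523... → 0.3155.

0.3155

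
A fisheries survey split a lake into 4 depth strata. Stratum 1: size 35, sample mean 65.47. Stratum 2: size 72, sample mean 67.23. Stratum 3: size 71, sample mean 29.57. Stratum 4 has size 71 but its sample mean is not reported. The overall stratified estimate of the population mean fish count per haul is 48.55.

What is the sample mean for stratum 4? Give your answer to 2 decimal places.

Σ Nₕx̄ₕ = N·μ, so 71·x̄_4 = 249·48.55 − (35·65.47 + 72·67.23 + 71·29.57).
= 12088.95 − 9231.48 = 2857.47.
x̄_4 = 2857.47 / 71 = 40.2461... → 40.25.

40.25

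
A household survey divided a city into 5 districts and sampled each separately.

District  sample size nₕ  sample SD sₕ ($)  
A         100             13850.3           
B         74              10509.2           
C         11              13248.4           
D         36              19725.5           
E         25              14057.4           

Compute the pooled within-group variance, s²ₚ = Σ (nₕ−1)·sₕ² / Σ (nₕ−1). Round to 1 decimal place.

195725311.8

A: (100−1)·13850.3² = 99·191830810.09 = 18991250198.91
B: (74−1)·10509.2² = 73·110443284.64 = 8062359778.72
C: (11−1)·13248.4² = 10·175520102.56 = 1755201025.6
D: (36−1)·19725.5² = 35·389095350.25 = 13618337258.75
E: (25−1)·14057.4² = 24·197610494.76 = 4742651874.24
Numerator = 47169800136.22; denominator = Σ(nₕ−1) = 241.
s²ₚ = 47169800136.22/241 = 195725311.769... → 195725311.8.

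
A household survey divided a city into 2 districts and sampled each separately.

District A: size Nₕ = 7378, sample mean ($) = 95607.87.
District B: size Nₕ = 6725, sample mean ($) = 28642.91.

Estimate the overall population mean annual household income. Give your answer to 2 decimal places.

N = 14103; weights Wₕ = Nₕ/N = (0.5232, 0.4768).
x̄_st = Σ Wₕ·x̄ₕ = 0.5232·95607.87 + 0.4768·28642.91 ≈ 63675.7027...
→ 63675.70.

63675.70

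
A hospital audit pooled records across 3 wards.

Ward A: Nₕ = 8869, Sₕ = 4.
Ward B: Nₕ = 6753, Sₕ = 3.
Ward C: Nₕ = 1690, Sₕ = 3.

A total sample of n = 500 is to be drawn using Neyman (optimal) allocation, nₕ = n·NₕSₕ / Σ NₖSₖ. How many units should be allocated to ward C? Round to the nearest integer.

Σ NₕSₕ = 8869·4 + 6753·3 + 1690·3 = 60805.
Share for C: 5070/60805 = 0.08338.
n_C = 500 × 0.08338 = 41.691... → 42.

42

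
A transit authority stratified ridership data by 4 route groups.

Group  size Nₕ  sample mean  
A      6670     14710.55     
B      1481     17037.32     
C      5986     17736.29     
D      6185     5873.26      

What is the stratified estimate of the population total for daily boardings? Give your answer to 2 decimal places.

A: 6670·14710.55 = 98119368.5
B: 1481·17037.32 = 25232270.92
C: 5986·17736.29 = 106169431.94
D: 6185·5873.26 = 36326113.1
τ̂ = Σ Nₕx̄ₕ = 265847184.46.

265847184.46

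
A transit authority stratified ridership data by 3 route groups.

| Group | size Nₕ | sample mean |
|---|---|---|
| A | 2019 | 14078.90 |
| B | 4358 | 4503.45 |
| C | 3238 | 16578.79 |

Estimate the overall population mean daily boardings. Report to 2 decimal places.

10580.70

x̄_st = (Σ Nₕx̄ₕ) / (Σ Nₕ) = (2019·14078.90 + 4358·4503.45 + 3238·16578.79) / 9615
= 101733456.22 / 9615 = 10580.7027... → 10580.70.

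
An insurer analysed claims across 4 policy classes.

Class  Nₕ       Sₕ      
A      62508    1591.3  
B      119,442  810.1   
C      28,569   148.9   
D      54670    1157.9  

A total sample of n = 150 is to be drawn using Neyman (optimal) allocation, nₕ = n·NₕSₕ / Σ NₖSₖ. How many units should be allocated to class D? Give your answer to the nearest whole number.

A: NₕSₕ = 62508·1591.3 = 99468980.4
B: NₕSₕ = 119442·810.1 = 96759964.2
C: NₕSₕ = 28569·148.9 = 4253924.1
D: NₕSₕ = 54670·1157.9 = 63302393
Σ NₕSₕ = 263785261.7.
n_D = 150·63302393/263785261.7 = 35.997... → 36.

36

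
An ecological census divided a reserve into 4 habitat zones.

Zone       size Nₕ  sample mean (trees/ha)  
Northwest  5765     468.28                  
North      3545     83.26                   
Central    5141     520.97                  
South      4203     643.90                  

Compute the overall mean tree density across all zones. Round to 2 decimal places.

449.20

x̄_st = (Σ Nₕx̄ₕ) / (Σ Nₕ) = (5765·468.28 + 3545·83.26 + 5141·520.97 + 4203·643.90) / 18654
= 8379409.37 / 18654 = 449.2017... → 449.20.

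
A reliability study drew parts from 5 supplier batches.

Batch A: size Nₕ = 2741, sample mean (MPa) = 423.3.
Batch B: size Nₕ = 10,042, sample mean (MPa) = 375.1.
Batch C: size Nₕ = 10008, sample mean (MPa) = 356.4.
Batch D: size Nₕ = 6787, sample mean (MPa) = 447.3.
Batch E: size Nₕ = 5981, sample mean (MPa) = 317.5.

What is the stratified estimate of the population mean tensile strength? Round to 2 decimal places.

377.64

N = 35559; weights Wₕ = Nₕ/N = (0.0771, 0.2824, 0.2814, 0.1909, 0.1682).
x̄_st = Σ Wₕ·x̄ₕ = 0.0771·423.3 + 0.2824·375.1 + 0.2814·356.4 + 0.1909·447.3 + 0.1682·317.5 ≈ 377.6446...
→ 377.64.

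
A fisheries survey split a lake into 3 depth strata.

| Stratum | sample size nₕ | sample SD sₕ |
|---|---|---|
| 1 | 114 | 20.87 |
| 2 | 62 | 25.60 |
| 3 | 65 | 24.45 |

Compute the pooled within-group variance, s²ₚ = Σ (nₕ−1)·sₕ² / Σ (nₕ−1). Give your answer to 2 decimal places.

535.52

1: (114−1)·20.87² = 113·435.5569 = 49217.9297
2: (62−1)·25.60² = 61·655.36 = 39976.96
3: (65−1)·24.45² = 64·597.8025 = 38259.36
Numerator = 127454.2497; denominator = Σ(nₕ−1) = 238.
s²ₚ = 127454.2497/238 = 535.5221... → 535.52.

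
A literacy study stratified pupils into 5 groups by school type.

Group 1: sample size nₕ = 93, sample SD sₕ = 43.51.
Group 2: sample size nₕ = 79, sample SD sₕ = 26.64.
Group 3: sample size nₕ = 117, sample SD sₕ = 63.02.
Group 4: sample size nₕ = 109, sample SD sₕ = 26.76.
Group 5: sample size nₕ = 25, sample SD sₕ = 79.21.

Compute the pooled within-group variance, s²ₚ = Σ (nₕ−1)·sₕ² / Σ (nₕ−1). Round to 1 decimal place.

Degrees of freedom: 92 + 78 + 116 + 108 + 24 = 418.
Σ(nₕ−1)sₕ² = 92·1893.1201 + 78·709.6896 + 116·3971.5204 + 108·716.0976 + 24·6274.2241 = 918139.1236.
s²ₚ = 918139.1236 / 418 = 2196.505... → 2196.5.

2196.5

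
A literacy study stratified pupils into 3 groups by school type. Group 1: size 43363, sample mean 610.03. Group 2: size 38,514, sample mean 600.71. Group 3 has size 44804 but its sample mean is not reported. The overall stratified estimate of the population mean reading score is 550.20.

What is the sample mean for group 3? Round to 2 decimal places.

Σ Nₕx̄ₕ = N·μ, so 44804·x̄_3 = 126681·550.20 − (43363·610.03 + 38514·600.71).
= 69699886.2 − 49588475.83 = 20111410.37.
x̄_3 = 20111410.37 / 44804 = 448.8753... → 448.88.

448.88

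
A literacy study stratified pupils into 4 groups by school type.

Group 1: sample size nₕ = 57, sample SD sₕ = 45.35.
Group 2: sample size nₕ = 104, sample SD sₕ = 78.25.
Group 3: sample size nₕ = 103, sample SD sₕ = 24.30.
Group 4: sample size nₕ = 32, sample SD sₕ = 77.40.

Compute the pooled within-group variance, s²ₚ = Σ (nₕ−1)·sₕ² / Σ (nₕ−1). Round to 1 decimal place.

3396.5

1: (57−1)·45.35² = 56·2056.6225 = 115170.86
2: (104−1)·78.25² = 103·6123.0625 = 630675.4375
3: (103−1)·24.30² = 102·590.49 = 60229.98
4: (32−1)·77.40² = 31·5990.76 = 185713.56
Numerator = 991789.8375; denominator = Σ(nₕ−1) = 292.
s²ₚ = 991789.8375/292 = 3396.541... → 3396.5.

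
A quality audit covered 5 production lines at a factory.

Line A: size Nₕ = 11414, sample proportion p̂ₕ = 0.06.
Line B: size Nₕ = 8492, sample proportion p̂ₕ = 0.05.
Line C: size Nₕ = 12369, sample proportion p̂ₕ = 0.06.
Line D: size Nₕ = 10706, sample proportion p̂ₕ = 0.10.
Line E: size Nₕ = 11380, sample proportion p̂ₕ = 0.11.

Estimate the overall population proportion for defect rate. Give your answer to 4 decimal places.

N = 11414 + 8492 + 12369 + 10706 + 11380 = 54361.
Overall proportion = Σ (Nₕ/N)·p̂ₕ.
Σ Nₕp̂ₕ = 684.84 + 424.6 + 742.14 + 1070.6 + 1251.8 = 4173.98.
4173.98 / 54361 = 0.076783... → 0.0768.

0.0768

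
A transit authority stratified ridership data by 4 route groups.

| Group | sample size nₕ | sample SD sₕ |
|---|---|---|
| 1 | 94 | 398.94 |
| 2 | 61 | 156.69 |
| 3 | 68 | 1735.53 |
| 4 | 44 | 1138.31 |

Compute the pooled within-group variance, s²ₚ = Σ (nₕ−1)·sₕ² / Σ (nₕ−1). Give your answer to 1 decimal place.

1041064.2

1: (94−1)·398.94² = 93·159153.1236 = 14801240.4948
2: (61−1)·156.69² = 60·24551.7561 = 1473105.366
3: (68−1)·1735.53² = 67·3012064.3809 = 201808313.5203
4: (44−1)·1138.31² = 43·1295749.6561 = 55717235.2123
Numerator = 273799894.5934; denominator = Σ(nₕ−1) = 263.
s²ₚ = 273799894.5934/263 = 1041064.238... → 1041064.2.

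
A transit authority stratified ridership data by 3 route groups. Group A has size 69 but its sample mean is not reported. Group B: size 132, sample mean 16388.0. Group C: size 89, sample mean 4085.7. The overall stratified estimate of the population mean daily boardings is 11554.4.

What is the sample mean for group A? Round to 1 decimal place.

Σ Nₕx̄ₕ = N·μ, so 69·x̄_A = 290·11554.4 − (132·16388.0 + 89·4085.7).
= 3350776 − 2526843.3 = 823932.7.
x̄_A = 823932.7 / 69 = 11941.054... → 11941.1.

11941.1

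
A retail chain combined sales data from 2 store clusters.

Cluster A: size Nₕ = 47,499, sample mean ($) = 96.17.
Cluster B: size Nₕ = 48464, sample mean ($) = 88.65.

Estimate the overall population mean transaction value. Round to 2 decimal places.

92.37

x̄_st = (Σ Nₕx̄ₕ) / (Σ Nₕ) = (47499·96.17 + 48464·88.65) / 95963
= 8864312.43 / 95963 = 92.3722... → 92.37.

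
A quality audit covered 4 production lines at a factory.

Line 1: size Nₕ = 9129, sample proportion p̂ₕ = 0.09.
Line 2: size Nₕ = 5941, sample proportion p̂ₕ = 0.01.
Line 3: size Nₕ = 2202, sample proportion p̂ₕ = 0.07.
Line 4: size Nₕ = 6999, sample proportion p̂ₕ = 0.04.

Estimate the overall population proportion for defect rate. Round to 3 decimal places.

0.054

Wₕ = Nₕ/N with N = 24271: 0.3761, 0.2448, 0.0907, 0.2884.
p̂_st = 0.3761·0.09 + 0.2448·0.01 + 0.0907·0.07 + 0.2884·0.04 ≈ 0.05418... → 0.054.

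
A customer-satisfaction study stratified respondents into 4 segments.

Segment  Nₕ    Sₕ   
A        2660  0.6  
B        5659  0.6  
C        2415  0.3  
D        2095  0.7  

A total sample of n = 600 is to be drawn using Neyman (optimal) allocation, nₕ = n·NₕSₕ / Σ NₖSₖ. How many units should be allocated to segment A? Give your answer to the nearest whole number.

133

A: NₕSₕ = 2660·0.6 = 1596
B: NₕSₕ = 5659·0.6 = 3395.4
C: NₕSₕ = 2415·0.3 = 724.5
D: NₕSₕ = 2095·0.7 = 1466.5
Σ NₕSₕ = 7182.4.
n_A = 600·1596/7182.4 = 133.326... → 133.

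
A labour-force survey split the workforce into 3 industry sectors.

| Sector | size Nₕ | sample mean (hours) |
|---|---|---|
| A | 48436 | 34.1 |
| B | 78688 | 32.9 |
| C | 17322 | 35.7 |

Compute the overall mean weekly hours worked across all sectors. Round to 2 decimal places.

33.64

N = 48436 + 78688 + 17322 = 144446.
Weight each subgroup mean by Nₕ/N and sum.
Σ Nₕx̄ₕ = 48436·34.1 + 78688·32.9 + 17322·35.7 = 1651667.6 + 2588835.2 + 618395.4 = 4858898.2.
Divide by N: 4858898.2 / 144446 = 33.6382... → 33.64.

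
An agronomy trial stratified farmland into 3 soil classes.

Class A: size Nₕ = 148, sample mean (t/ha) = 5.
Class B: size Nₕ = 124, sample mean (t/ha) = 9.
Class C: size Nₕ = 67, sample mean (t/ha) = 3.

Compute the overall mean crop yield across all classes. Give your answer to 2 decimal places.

6.07

x̄_st = (Σ Nₕx̄ₕ) / (Σ Nₕ) = (148·5 + 124·9 + 67·3) / 339
= 2057 / 339 = 6.0678... → 6.07.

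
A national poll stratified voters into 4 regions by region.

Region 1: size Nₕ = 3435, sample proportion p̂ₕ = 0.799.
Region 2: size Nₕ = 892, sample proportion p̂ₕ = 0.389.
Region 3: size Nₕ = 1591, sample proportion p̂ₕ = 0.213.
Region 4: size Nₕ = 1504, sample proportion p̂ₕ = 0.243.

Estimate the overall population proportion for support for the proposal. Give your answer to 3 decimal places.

0.511

N = 3435 + 892 + 1591 + 1504 = 7422.
Overall proportion = Σ (Nₕ/N)·p̂ₕ.
Σ Nₕp̂ₕ = 2744.565 + 346.988 + 338.883 + 365.472 = 3795.908.
3795.908 / 7422 = 0.51144... → 0.511.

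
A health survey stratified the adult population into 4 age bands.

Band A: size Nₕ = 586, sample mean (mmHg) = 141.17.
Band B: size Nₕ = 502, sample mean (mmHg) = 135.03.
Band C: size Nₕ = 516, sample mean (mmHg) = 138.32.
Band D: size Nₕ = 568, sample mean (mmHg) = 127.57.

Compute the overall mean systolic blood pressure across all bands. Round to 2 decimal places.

135.52

N = 586 + 502 + 516 + 568 = 2172.
Weight each subgroup mean by Nₕ/N and sum.
Σ Nₕx̄ₕ = 586·141.17 + 502·135.03 + 516·138.32 + 568·127.57 = 82725.62 + 67785.06 + 71373.12 + 72459.76 = 294343.56.
Divide by N: 294343.56 / 2172 = 135.5173... → 135.52.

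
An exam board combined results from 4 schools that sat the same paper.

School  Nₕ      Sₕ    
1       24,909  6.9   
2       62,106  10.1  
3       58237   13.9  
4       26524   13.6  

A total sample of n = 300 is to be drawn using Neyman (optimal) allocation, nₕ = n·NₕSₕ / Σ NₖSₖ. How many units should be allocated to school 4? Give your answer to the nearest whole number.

1: NₕSₕ = 24909·6.9 = 171872.1
2: NₕSₕ = 62106·10.1 = 627270.6
3: NₕSₕ = 58237·13.9 = 809494.3
4: NₕSₕ = 26524·13.6 = 360726.4
Σ NₕSₕ = 1969363.4.
n_4 = 300·360726.4/1969363.4 = 54.951... → 55.

55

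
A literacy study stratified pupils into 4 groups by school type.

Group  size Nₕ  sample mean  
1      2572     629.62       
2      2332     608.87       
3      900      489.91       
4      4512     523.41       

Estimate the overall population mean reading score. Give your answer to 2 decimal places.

566.29

N = 10316; weights Wₕ = Nₕ/N = (0.2493, 0.2261, 0.0872, 0.4374).
x̄_st = Σ Wₕ·x̄ₕ = 0.2493·629.62 + 0.2261·608.87 + 0.0872·489.91 + 0.4374·523.41 ≈ 566.2866...
→ 566.29.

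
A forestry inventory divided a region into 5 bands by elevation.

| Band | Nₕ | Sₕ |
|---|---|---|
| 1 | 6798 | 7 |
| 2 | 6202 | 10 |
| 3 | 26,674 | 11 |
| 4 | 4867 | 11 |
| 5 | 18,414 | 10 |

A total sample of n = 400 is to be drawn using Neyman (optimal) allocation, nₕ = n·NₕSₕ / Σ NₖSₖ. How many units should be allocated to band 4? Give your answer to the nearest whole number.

33

1: NₕSₕ = 6798·7 = 47586
2: NₕSₕ = 6202·10 = 62020
3: NₕSₕ = 26674·11 = 293414
4: NₕSₕ = 4867·11 = 53537
5: NₕSₕ = 18414·10 = 184140
Σ NₕSₕ = 640697.
n_4 = 400·53537/640697 = 33.424... → 33.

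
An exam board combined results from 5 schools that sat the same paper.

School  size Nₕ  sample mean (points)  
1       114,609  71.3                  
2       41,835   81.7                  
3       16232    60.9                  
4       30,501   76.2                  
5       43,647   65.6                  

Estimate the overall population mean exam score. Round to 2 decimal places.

N = 246824; weights Wₕ = Nₕ/N = (0.4643, 0.1695, 0.0658, 0.1236, 0.1768).
x̄_st = Σ Wₕ·x̄ₕ = 0.4643·71.3 + 0.1695·81.7 + 0.0658·60.9 + 0.1236·76.2 + 0.1768·65.6 ≈ 71.9763...
→ 71.98.

71.98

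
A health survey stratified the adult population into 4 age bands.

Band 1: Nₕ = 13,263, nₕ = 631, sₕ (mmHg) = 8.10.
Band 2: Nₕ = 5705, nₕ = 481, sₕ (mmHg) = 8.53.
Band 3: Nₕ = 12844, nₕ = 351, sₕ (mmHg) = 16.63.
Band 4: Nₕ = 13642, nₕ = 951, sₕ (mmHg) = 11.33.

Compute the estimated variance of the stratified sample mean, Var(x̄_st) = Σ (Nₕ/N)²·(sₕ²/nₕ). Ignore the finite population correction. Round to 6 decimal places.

N = 45454; Wₕ = Nₕ/N.
band 1: (13263/45454)²·8.10²/631 = 0.008852787
band 2: (5705/45454)²·8.53²/481 = 0.002382978
band 3: (12844/45454)²·16.63²/351 = 0.062912039
band 4: (13642/45454)²·11.33²/951 = 0.012158813
Sum = 0.086306617 → 0.086307.

0.086307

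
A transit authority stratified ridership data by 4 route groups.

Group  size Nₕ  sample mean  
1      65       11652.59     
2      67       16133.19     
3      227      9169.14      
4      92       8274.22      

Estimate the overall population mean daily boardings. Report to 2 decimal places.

N = 65 + 67 + 227 + 92 = 451.
The stratified mean weights each stratum mean by its population share Nₕ/N.
Σ Nₕx̄ₕ = 65·11652.59 + 67·16133.19 + 227·9169.14 + 92·8274.22 = 757418.35 + 1080923.73 + 2081394.78 + 761228.24 = 4680965.1.
Divide by N: 4680965.1 / 451 = 10379.0800... → 10379.08.

10379.08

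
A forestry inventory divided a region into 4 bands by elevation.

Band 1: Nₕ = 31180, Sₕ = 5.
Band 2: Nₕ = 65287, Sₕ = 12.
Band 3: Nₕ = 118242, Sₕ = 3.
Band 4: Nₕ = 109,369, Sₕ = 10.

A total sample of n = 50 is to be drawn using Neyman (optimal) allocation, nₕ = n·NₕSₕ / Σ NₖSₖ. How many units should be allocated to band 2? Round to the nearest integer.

1: NₕSₕ = 31180·5 = 155900
2: NₕSₕ = 65287·12 = 783444
3: NₕSₕ = 118242·3 = 354726
4: NₕSₕ = 109369·10 = 1093690
Σ NₕSₕ = 2387760.
n_2 = 50·783444/2387760 = 16.405... → 16.

16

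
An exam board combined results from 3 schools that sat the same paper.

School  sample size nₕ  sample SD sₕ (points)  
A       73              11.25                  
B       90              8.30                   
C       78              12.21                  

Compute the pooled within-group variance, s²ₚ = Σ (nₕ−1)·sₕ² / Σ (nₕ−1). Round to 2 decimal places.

A: (73−1)·11.25² = 72·126.5625 = 9112.5
B: (90−1)·8.30² = 89·68.89 = 6131.21
C: (78−1)·12.21² = 77·149.0841 = 11479.4757
Numerator = 26723.1857; denominator = Σ(nₕ−1) = 238.
s²ₚ = 26723.1857/238 = 112.2823... → 112.28.

112.28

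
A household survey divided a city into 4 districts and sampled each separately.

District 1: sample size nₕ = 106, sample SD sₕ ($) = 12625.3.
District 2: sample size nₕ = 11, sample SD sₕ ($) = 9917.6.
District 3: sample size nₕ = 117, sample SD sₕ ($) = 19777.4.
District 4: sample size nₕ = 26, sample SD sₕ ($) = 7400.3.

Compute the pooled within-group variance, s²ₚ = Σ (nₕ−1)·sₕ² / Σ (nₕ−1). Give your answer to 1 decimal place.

1: (106−1)·12625.3² = 105·159398200.09 = 16736811009.45
2: (11−1)·9917.6² = 10·98358789.76 = 983587897.6
3: (117−1)·19777.4² = 116·391145550.76 = 45372883888.16
4: (26−1)·7400.3² = 25·54764440.09 = 1369111002.25
Numerator = 64462393797.46; denominator = Σ(nₕ−1) = 256.
s²ₚ = 64462393797.46/256 = 251806225.771... → 251806225.8.

251806225.8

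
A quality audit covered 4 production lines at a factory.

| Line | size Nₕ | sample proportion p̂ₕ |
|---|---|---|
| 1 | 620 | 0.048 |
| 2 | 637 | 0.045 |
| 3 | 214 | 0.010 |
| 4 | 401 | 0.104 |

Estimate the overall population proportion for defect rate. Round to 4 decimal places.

0.0546

Wₕ = Nₕ/N with N = 1872: 0.3312, 0.3403, 0.1143, 0.2142.
p̂_st = 0.3312·0.048 + 0.3403·0.045 + 0.1143·0.010 + 0.2142·0.104 ≈ 0.054631... → 0.0546.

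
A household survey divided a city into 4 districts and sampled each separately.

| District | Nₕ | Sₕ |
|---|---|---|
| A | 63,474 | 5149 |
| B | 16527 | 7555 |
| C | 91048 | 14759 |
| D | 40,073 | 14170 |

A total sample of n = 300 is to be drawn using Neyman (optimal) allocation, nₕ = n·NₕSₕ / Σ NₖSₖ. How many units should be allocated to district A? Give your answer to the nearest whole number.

A: NₕSₕ = 63474·5149 = 326827626
B: NₕSₕ = 16527·7555 = 124861485
C: NₕSₕ = 91048·14759 = 1343777432
D: NₕSₕ = 40073·14170 = 567834410
Σ NₕSₕ = 2363300953.
n_A = 300·326827626/2363300953 = 41.488... → 41.

41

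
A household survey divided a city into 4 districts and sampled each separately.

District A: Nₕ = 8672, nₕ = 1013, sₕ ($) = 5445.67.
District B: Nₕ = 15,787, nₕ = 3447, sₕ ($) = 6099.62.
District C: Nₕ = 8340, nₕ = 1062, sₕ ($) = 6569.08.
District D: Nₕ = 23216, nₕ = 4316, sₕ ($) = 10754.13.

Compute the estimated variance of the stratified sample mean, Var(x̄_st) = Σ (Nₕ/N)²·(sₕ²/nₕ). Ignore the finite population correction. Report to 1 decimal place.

N = 56015; Wₕ = Nₕ/N.
district A: (8672/56015)²·5445.67²/1013 = 701.6541
district B: (15787/56015)²·6099.62²/3447 = 857.3434
district C: (8340/56015)²·6569.08²/1062 = 900.7577
district D: (23216/56015)²·10754.13²/4316 = 4602.9392
Sum = 7062.6944 → 7062.7.

7062.7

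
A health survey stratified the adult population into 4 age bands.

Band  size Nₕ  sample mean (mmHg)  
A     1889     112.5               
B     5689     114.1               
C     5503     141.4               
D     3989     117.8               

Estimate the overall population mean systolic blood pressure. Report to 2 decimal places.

123.59

N = 1889 + 5689 + 5503 + 3989 = 17070.
The stratified mean weights each stratum mean by its population share Nₕ/N.
Σ Nₕx̄ₕ = 1889·112.5 + 5689·114.1 + 5503·141.4 + 3989·117.8 = 212512.5 + 649114.9 + 778124.2 + 469904.2 = 2109655.8.
Divide by N: 2109655.8 / 17070 = 123.5885... → 123.59.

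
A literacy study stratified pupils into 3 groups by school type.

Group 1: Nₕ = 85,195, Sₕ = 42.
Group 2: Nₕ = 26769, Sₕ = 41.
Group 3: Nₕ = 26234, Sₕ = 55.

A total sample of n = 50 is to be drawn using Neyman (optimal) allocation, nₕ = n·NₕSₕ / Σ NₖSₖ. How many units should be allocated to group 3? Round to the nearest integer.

12

1: NₕSₕ = 85195·42 = 3578190
2: NₕSₕ = 26769·41 = 1097529
3: NₕSₕ = 26234·55 = 1442870
Σ NₕSₕ = 6118589.
n_3 = 50·1442870/6118589 = 11.791... → 12.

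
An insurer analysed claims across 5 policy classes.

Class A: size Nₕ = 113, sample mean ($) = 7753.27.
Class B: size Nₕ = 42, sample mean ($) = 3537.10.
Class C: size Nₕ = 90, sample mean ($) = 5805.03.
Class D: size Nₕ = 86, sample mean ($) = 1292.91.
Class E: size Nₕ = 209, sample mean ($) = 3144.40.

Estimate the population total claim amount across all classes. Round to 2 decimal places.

A: 113·7753.27 = 876119.51
B: 42·3537.10 = 148558.2
C: 90·5805.03 = 522452.7
D: 86·1292.91 = 111190.26
E: 209·3144.40 = 657179.6
τ̂ = Σ Nₕx̄ₕ = 2315500.27.

2315500.27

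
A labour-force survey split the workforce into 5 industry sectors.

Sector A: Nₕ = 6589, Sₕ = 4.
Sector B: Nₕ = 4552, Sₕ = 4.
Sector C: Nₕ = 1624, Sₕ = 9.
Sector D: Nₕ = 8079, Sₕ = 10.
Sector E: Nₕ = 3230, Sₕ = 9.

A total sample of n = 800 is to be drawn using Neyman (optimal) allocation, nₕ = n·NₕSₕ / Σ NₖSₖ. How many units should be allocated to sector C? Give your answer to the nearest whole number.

A: NₕSₕ = 6589·4 = 26356
B: NₕSₕ = 4552·4 = 18208
C: NₕSₕ = 1624·9 = 14616
D: NₕSₕ = 8079·10 = 80790
E: NₕSₕ = 3230·9 = 29070
Σ NₕSₕ = 169040.
n_C = 800·14616/169040 = 69.172... → 69.

69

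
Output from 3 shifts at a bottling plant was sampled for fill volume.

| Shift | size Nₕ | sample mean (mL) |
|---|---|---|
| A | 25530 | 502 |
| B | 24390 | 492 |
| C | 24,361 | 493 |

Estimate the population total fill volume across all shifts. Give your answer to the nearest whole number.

A: 25530·502 = 12816060
B: 24390·492 = 11999880
C: 24361·493 = 12009973
τ̂ = Σ Nₕx̄ₕ = 36825913.

36825913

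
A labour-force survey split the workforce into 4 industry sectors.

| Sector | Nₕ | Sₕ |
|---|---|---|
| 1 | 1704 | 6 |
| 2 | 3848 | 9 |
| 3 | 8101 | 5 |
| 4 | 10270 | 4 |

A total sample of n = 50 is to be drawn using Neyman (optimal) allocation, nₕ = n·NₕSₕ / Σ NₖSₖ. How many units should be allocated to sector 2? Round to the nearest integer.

Σ NₕSₕ = 1704·6 + 3848·9 + 8101·5 + 10270·4 = 126441.
Share for 2: 34632/126441 = 0.27390.
n_2 = 50 × 0.27390 = 13.695... → 14.

14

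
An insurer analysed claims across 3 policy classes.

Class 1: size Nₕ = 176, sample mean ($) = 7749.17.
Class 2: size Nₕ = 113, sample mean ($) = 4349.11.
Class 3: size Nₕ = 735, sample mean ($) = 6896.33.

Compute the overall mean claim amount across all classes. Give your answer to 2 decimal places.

6761.82

N = 1024; weights Wₕ = Nₕ/N = (0.1719, 0.1104, 0.7178).
x̄_st = Σ Wₕ·x̄ₕ = 0.1719·7749.17 + 0.1104·4349.11 + 0.7178·6896.33 ≈ 6761.8222...
→ 6761.82.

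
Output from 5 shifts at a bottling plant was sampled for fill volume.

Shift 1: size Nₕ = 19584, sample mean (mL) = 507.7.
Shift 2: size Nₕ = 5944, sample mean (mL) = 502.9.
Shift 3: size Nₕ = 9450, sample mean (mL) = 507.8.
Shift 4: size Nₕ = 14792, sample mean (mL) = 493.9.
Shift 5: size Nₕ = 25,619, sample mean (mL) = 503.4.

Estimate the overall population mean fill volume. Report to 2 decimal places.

503.17

x̄_st = (Σ Nₕx̄ₕ) / (Σ Nₕ) = (19584·507.7 + 5944·502.9 + 9450·507.8 + 14792·493.9 + 25619·503.4) / 75389
= 37933117.8 / 75389 = 503.1652... → 503.17.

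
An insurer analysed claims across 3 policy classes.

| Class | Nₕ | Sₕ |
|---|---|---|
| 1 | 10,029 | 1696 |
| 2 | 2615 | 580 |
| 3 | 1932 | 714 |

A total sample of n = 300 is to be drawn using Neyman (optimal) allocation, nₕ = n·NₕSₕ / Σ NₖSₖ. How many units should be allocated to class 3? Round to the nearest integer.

21

1: NₕSₕ = 10029·1696 = 17009184
2: NₕSₕ = 2615·580 = 1516700
3: NₕSₕ = 1932·714 = 1379448
Σ NₕSₕ = 19905332.
n_3 = 300·1379448/19905332 = 20.790... → 21.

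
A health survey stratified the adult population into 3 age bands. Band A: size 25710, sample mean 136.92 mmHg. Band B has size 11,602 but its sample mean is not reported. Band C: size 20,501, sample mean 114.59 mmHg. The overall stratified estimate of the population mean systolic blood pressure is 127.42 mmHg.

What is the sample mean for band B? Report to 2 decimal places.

N = 25710 + 11602 + 20501 = 57813.
Overall total = μ·N = 127.42·57813 = 7366532.46.
Subtract the known strata: 25710·136.92 + 20501·114.59 = 5869422.79.
Remaining total for band B: 7366532.46 − 5869422.79 = 1497109.67.
Divide by its size: 1497109.67 / 11602 = 129.0389... → 129.04.

129.04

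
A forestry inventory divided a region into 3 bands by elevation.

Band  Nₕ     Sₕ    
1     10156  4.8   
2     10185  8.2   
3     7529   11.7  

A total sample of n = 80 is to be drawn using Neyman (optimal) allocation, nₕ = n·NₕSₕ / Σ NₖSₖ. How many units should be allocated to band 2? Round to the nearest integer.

30

1: NₕSₕ = 10156·4.8 = 48748.8
2: NₕSₕ = 10185·8.2 = 83517
3: NₕSₕ = 7529·11.7 = 88089.3
Σ NₕSₕ = 220355.1.
n_2 = 80·83517/220355.1 = 30.321... → 30.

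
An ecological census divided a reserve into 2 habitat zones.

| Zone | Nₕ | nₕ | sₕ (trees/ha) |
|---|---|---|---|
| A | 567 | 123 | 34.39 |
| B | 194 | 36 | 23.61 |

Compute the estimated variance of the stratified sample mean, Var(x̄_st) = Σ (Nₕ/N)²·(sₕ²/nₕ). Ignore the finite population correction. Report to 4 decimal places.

6.3440

N = 761. Term for each stratum: Wₕ²sₕ²/nₕ.
Var(x̄_st) = 5.3377231 + 1.0062911 = 6.3440142 → 6.3440.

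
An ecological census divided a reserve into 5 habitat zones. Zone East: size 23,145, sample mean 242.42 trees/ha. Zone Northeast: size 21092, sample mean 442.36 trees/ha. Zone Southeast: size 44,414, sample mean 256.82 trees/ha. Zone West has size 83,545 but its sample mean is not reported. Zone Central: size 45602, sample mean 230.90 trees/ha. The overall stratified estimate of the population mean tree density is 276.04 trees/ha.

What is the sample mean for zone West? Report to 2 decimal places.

Σ Nₕx̄ₕ = N·μ, so 83545·x̄_West = 217798·276.04 − (23145·242.42 + 21092·442.36 + 44414·256.82 + 45602·230.90).
= 60120959.92 − 36876973.3 = 23243986.62.
x̄_West = 23243986.62 / 83545 = 278.2212... → 278.22.

278.22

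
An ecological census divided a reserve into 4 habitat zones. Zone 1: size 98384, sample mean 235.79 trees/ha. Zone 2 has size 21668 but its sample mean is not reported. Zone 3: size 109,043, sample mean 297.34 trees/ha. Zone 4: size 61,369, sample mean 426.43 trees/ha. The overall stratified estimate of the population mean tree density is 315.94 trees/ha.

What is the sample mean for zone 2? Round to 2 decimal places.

N = 98384 + 21668 + 109043 + 61369 = 290464.
Overall total = μ·N = 315.94·290464 = 91769196.16.
Subtract the known strata: 98384·235.79 + 109043·297.34 + 61369·426.43 = 81790391.65.
Remaining total for zone 2: 91769196.16 − 81790391.65 = 9978804.51.
Divide by its size: 9978804.51 / 21668 = 460.5319... → 460.53.

460.53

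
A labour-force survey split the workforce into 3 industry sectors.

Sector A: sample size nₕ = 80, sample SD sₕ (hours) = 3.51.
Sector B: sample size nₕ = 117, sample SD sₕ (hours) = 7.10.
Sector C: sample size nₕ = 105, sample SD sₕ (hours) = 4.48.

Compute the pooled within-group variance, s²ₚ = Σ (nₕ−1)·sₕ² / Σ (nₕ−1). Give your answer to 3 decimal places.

29.793

A: (80−1)·3.51² = 79·12.3201 = 973.2879
B: (117−1)·7.10² = 116·50.41 = 5847.56
C: (105−1)·4.48² = 104·20.0704 = 2087.3216
Numerator = 8908.1695; denominator = Σ(nₕ−1) = 299.
s²ₚ = 8908.1695/299 = 29.79321... → 29.793.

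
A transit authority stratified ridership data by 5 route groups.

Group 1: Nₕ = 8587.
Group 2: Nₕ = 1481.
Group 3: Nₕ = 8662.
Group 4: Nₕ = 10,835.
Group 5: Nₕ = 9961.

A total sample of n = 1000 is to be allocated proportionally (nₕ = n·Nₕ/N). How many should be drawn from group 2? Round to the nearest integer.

37

N = 8587 + 1481 + 8662 + 10835 + 9961 = 39526.
n_2 = 1000·1481/39526 = 37.469... → 37.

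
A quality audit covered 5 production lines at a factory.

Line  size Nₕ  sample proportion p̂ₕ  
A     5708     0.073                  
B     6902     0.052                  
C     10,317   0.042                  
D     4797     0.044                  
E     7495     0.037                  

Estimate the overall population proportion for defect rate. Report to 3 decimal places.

N = 5708 + 6902 + 10317 + 4797 + 7495 = 35219.
Overall proportion = Σ (Nₕ/N)·p̂ₕ.
Σ Nₕp̂ₕ = 416.684 + 358.904 + 433.314 + 211.068 + 277.315 = 1697.285.
1697.285 / 35219 = 0.04819... → 0.048.

0.048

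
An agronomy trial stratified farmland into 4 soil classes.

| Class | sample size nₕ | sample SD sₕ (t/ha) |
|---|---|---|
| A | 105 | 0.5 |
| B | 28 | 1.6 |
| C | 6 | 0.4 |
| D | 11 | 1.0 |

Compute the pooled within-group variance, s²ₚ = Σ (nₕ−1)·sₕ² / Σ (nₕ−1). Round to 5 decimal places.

Degrees of freedom: 104 + 27 + 5 + 10 = 146.
Σ(nₕ−1)sₕ² = 104·0.25 + 27·2.56 + 5·0.16 + 10·1 = 105.92.
s²ₚ = 105.92 / 146 = 0.7254795... → 0.72548.

0.72548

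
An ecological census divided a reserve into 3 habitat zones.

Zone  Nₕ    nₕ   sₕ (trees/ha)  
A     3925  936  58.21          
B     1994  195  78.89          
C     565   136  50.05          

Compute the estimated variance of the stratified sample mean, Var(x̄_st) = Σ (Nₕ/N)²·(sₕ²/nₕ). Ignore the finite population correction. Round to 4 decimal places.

4.4847

N = 6484. Term for each stratum: Wₕ²sₕ²/nₕ.
Var(x̄_st) = 1.3265165 + 3.0183778 + 0.1398557 = 4.4847500 → 4.4847.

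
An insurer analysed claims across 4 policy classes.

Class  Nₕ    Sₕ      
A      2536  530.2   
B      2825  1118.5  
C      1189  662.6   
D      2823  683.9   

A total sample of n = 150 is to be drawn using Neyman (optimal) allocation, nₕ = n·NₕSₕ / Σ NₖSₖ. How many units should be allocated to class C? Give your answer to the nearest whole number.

A: NₕSₕ = 2536·530.2 = 1344587.2
B: NₕSₕ = 2825·1118.5 = 3159762.5
C: NₕSₕ = 1189·662.6 = 787831.4
D: NₕSₕ = 2823·683.9 = 1930649.7
Σ NₕSₕ = 7222830.8.
n_C = 150·787831.4/7222830.8 = 16.361... → 16.

16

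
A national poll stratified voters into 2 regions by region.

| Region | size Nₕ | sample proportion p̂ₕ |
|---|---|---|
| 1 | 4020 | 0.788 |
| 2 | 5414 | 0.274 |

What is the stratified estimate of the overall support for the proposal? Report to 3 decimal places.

N = 4020 + 5414 = 9434.
Overall proportion = Σ (Nₕ/N)·p̂ₕ.
Σ Nₕp̂ₕ = 3167.76 + 1483.436 = 4651.196.
4651.196 / 9434 = 0.49302... → 0.493.

0.493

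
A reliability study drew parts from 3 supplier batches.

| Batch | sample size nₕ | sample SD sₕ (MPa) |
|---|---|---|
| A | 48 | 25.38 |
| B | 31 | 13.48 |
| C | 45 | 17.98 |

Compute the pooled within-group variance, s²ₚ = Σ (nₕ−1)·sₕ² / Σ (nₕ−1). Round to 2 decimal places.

A: (48−1)·25.38² = 47·644.1444 = 30274.7868
B: (31−1)·13.48² = 30·181.7104 = 5451.312
C: (45−1)·17.98² = 44·323.2804 = 14224.3376
Numerator = 49950.4364; denominator = Σ(nₕ−1) = 121.
s²ₚ = 49950.4364/121 = 412.8135... → 412.81.

412.81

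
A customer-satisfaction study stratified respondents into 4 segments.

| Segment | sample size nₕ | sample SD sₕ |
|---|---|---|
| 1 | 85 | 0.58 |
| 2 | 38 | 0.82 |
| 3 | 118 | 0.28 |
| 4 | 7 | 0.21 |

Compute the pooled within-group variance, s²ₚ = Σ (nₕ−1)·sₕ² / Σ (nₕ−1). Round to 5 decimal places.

1: (85−1)·0.58² = 84·0.3364 = 28.2576
2: (38−1)·0.82² = 37·0.6724 = 24.8788
3: (118−1)·0.28² = 117·0.0784 = 9.1728
4: (7−1)·0.21² = 6·0.0441 = 0.2646
Numerator = 62.5738; denominator = Σ(nₕ−1) = 244.
s²ₚ = 62.5738/244 = 0.25645 → 0.25645.

0.25645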